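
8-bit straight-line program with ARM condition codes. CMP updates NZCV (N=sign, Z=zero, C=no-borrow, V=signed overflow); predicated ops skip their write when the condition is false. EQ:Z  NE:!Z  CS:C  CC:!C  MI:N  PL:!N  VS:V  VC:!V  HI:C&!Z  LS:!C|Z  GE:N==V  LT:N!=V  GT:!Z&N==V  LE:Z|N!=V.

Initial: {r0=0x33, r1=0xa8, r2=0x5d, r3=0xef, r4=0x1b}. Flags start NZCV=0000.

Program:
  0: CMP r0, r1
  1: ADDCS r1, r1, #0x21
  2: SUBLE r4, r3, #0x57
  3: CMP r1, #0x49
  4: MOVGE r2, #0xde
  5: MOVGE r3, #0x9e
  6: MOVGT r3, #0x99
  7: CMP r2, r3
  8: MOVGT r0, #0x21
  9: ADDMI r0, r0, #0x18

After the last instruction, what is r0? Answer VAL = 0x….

[0] flags=1001 → (cmp)
[1] flags=1001 CS?F → skip
[2] flags=1001 LE?F → skip
[3] flags=0011 → (cmp)
[4] flags=0011 GE?F → skip
[5] flags=0011 GE?F → skip
[6] flags=0011 GT?F → skip
[7] flags=0000 → (cmp)
[8] flags=0000 GT?T → r0=0x21
[9] flags=0000 MI?F → skip

VAL = 0x21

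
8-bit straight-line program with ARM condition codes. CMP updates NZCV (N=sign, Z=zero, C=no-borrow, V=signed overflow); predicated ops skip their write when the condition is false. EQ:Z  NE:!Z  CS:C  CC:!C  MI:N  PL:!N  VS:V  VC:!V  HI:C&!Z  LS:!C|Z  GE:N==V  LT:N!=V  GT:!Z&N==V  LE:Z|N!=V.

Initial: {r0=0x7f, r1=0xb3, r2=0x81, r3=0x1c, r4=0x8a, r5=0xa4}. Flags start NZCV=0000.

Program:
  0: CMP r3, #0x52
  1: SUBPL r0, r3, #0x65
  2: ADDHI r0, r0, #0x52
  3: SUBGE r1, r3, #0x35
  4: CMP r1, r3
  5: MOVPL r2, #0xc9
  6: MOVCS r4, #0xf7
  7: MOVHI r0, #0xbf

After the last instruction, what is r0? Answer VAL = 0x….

VAL = 0xbf

0: ✓ CMP  NZCV=1000
1: · SUBPL
2: · ADDHI
3: · SUBGE
4: ✓ CMP  NZCV=1010
5: · MOVPL
6: ✓ MOVCS  r4←0xf7
7: ✓ MOVHI  r0←0xbf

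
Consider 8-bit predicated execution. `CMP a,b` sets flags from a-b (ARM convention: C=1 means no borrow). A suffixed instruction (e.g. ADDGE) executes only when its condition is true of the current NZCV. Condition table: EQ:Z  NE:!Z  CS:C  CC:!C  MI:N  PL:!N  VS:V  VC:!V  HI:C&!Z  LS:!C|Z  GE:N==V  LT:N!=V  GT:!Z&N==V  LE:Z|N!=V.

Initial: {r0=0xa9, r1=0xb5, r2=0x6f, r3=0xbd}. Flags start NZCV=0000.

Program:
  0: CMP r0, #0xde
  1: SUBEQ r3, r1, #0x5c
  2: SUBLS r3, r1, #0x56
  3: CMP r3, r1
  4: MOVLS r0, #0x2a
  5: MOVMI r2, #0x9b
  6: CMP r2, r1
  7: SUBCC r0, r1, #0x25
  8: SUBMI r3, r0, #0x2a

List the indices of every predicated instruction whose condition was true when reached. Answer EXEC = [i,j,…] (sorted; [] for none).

EXEC = [2,4,5,7,8]

0: ✓ CMP  NZCV=1000
1: · SUBEQ
2: ✓ SUBLS  r3←0x5f
3: ✓ CMP  NZCV=1001
4: ✓ MOVLS  r0←0x2a
5: ✓ MOVMI  r2←0x9b
6: ✓ CMP  NZCV=1000
7: ✓ SUBCC  r0←0x90
8: ✓ SUBMI  r3←0x66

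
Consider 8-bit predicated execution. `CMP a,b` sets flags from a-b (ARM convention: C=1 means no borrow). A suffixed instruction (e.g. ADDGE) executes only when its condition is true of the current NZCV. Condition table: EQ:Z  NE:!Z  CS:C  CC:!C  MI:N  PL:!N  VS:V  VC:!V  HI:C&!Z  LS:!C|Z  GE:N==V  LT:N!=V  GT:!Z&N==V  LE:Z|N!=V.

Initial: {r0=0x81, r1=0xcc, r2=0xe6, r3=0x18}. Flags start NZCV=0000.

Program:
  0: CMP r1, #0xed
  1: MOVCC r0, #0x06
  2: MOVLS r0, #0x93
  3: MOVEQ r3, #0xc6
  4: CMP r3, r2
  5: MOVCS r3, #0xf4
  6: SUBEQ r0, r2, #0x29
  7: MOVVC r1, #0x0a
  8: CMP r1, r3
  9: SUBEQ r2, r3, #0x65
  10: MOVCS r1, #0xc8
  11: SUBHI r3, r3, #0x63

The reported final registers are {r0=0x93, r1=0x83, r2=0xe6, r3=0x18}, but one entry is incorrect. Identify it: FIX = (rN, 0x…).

FIX = (r1, 0x0a)

0: ✓ CMP  NZCV=1000
1: ✓ MOVCC  r0←0x06
2: ✓ MOVLS  r0←0x93
3: · MOVEQ
4: ✓ CMP  NZCV=0000
5: · MOVCS
6: · SUBEQ
7: ✓ MOVVC  r1←0x0a
8: ✓ CMP  NZCV=1000
9: · SUBEQ
10: · MOVCS
11: · SUBHI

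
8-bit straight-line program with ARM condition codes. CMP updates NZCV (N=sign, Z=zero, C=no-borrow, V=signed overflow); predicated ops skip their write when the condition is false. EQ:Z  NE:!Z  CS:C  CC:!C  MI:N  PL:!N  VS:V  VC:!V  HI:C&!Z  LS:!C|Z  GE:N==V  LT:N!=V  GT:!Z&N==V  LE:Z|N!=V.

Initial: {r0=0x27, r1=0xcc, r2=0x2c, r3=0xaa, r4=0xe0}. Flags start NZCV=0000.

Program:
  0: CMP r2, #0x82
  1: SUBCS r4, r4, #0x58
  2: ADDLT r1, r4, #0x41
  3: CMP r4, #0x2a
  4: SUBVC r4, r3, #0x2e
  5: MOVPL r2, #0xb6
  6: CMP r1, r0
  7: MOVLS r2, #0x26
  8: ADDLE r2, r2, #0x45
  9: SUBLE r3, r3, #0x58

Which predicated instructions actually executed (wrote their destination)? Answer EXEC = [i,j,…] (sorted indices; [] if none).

EXEC = [4,8,9]

[0] flags=1001 → (cmp)
[1] flags=1001 CS?F → skip
[2] flags=1001 LT?F → skip
[3] flags=1010 → (cmp)
[4] flags=1010 VC?T → r4=0x7c
[5] flags=1010 PL?F → skip
[6] flags=1010 → (cmp)
[7] flags=1010 LS?F → skip
[8] flags=1010 LE?T → r2=0x71
[9] flags=1010 LE?T → r3=0x52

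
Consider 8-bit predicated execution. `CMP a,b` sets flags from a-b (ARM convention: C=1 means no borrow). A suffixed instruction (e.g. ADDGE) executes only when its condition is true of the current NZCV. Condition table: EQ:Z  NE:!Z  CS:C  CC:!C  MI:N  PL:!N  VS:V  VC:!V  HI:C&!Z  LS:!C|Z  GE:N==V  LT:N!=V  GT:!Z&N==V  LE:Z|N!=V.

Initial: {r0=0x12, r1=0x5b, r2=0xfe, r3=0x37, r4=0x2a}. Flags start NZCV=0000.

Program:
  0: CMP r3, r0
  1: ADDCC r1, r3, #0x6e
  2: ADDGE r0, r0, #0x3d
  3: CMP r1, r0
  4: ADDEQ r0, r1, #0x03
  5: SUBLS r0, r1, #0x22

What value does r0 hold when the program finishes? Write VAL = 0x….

VAL = 0x4f

0: ✓ CMP  NZCV=0010
1: · ADDCC
2: ✓ ADDGE  r0←0x4f
3: ✓ CMP  NZCV=0010
4: · ADDEQ
5: · SUBLS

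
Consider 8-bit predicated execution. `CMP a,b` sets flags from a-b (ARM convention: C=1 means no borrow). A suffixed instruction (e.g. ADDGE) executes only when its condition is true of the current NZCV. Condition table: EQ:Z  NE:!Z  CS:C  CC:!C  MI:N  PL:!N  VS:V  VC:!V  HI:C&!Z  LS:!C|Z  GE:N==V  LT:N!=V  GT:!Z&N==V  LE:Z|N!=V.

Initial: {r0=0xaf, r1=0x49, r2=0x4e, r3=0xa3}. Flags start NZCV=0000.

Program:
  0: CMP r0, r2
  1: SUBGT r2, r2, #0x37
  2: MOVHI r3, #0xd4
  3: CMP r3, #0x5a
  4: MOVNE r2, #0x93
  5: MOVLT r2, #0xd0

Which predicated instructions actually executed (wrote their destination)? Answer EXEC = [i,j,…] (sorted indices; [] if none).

[0] flags=0011 → (cmp)
[1] flags=0011 GT?F → skip
[2] flags=0011 HI?T → r3=0xd4
[3] flags=0011 → (cmp)
[4] flags=0011 NE?T → r2=0x93
[5] flags=0011 LT?T → r2=0xd0

EXEC = [2,4,5]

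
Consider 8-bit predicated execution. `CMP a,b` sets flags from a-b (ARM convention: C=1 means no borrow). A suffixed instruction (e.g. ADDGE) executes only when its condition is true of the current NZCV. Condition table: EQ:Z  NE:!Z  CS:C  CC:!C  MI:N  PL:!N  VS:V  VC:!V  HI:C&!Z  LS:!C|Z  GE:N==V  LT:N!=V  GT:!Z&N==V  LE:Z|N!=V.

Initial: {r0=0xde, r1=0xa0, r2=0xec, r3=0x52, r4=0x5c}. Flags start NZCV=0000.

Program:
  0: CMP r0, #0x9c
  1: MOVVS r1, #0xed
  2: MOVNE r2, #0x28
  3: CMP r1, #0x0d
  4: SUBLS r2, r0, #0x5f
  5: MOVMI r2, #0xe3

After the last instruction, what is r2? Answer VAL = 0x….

[0] flags=0010 → (cmp)
[1] flags=0010 VS?F → skip
[2] flags=0010 NE?T → r2=0x28
[3] flags=1010 → (cmp)
[4] flags=1010 LS?F → skip
[5] flags=1010 MI?T → r2=0xe3

VAL = 0xe3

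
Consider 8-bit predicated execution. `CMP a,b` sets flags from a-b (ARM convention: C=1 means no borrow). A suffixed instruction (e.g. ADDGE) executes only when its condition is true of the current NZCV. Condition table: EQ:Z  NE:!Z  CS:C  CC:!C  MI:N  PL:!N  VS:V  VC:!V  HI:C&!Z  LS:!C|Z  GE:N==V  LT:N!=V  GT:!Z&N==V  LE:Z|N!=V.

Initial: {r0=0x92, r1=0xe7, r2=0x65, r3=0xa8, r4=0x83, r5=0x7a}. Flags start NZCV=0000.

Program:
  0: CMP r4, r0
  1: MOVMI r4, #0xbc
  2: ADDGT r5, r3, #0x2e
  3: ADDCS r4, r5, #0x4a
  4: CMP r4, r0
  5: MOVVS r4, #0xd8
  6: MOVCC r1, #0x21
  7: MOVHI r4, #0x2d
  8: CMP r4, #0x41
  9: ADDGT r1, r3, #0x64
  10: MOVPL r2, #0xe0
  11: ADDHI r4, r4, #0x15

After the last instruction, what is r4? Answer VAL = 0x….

VAL = 0x2d

0: ✓ CMP  NZCV=1000
1: ✓ MOVMI  r4←0xbc
2: · ADDGT
3: · ADDCS
4: ✓ CMP  NZCV=0010
5: · MOVVS
6: · MOVCC
7: ✓ MOVHI  r4←0x2d
8: ✓ CMP  NZCV=1000
9: · ADDGT
10: · MOVPL
11: · ADDHI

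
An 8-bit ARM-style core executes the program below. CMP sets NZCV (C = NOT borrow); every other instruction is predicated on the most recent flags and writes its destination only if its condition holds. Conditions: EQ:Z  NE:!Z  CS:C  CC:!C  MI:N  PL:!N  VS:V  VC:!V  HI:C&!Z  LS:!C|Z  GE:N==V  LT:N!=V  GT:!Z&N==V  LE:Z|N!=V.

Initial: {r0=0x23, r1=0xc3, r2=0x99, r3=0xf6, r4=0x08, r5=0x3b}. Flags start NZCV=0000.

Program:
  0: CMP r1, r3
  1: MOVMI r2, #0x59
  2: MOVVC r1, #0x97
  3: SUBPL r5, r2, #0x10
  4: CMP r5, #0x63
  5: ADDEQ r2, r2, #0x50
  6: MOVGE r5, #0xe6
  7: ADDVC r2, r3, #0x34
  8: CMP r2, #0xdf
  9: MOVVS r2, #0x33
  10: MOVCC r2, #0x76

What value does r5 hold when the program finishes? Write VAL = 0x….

0: ✓ CMP  NZCV=1000
1: ✓ MOVMI  r2←0x59
2: ✓ MOVVC  r1←0x97
3: · SUBPL
4: ✓ CMP  NZCV=1000
5: · ADDEQ
6: · MOVGE
7: ✓ ADDVC  r2←0x2a
8: ✓ CMP  NZCV=0000
9: · MOVVS
10: ✓ MOVCC  r2←0x76

VAL = 0x3b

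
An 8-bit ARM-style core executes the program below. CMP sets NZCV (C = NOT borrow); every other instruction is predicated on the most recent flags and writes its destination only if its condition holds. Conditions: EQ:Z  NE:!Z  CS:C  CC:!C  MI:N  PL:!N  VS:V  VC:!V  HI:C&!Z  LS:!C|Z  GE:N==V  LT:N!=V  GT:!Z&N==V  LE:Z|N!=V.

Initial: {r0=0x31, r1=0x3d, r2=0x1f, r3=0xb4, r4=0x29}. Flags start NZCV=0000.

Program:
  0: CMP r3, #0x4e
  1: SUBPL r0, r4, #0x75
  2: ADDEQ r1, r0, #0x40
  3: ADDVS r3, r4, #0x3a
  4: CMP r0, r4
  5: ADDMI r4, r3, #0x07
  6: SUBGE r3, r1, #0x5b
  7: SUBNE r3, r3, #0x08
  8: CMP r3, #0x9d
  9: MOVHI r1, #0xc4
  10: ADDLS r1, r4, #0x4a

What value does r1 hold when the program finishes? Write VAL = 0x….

VAL = 0xb4

[0] flags=0011 → (cmp)
[1] flags=0011 PL?T → r0=0xb4
[2] flags=0011 EQ?F → skip
[3] flags=0011 VS?T → r3=0x63
[4] flags=1010 → (cmp)
[5] flags=1010 MI?T → r4=0x6a
[6] flags=1010 GE?F → skip
[7] flags=1010 NE?T → r3=0x5b
[8] flags=1001 → (cmp)
[9] flags=1001 HI?F → skip
[10] flags=1001 LS?T → r1=0xb4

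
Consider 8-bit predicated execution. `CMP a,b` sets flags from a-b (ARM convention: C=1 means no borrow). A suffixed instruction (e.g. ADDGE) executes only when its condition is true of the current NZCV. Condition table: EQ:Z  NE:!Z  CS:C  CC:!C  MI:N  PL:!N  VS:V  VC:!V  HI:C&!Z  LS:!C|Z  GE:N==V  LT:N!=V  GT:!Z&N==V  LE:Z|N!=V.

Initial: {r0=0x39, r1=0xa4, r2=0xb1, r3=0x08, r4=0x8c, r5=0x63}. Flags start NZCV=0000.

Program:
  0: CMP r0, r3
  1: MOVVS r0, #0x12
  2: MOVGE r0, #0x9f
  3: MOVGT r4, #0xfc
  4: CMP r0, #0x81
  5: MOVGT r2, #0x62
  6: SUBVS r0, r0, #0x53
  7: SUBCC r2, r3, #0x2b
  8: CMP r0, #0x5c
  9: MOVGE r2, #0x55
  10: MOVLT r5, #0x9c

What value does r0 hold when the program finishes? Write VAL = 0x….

[0] flags=0010 → (cmp)
[1] flags=0010 VS?F → skip
[2] flags=0010 GE?T → r0=0x9f
[3] flags=0010 GT?T → r4=0xfc
[4] flags=0010 → (cmp)
[5] flags=0010 GT?T → r2=0x62
[6] flags=0010 VS?F → skip
[7] flags=0010 CC?F → skip
[8] flags=0011 → (cmp)
[9] flags=0011 GE?F → skip
[10] flags=0011 LT?T → r5=0x9c

VAL = 0x9f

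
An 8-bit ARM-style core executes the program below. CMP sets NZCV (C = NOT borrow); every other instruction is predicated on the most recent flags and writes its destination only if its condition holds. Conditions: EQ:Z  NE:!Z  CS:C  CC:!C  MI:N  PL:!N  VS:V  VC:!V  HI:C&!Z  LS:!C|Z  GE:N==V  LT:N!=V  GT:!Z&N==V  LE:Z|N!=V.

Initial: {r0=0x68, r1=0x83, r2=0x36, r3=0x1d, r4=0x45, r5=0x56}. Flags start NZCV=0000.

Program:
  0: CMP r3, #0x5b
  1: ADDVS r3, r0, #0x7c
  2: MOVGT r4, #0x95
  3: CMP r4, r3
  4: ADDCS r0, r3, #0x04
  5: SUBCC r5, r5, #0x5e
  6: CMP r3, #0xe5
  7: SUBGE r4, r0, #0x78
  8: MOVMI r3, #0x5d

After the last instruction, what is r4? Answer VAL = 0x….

[0] flags=1000 → (cmp)
[1] flags=1000 VS?F → skip
[2] flags=1000 GT?F → skip
[3] flags=0010 → (cmp)
[4] flags=0010 CS?T → r0=0x21
[5] flags=0010 CC?F → skip
[6] flags=0000 → (cmp)
[7] flags=0000 GE?T → r4=0xa9
[8] flags=0000 MI?F → skip

VAL = 0xa9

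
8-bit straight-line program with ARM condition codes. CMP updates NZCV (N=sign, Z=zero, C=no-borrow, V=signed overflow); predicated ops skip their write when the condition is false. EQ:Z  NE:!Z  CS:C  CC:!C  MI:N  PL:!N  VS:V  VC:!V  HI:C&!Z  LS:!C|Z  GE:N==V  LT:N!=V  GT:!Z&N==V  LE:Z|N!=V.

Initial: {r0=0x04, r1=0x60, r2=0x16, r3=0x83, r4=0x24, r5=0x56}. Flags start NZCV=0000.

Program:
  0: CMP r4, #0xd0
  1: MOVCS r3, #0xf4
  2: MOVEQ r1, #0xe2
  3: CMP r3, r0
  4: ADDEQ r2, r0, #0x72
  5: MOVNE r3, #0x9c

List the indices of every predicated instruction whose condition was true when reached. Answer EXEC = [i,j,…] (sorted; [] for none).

[0] flags=0000 → (cmp)
[1] flags=0000 CS?F → skip
[2] flags=0000 EQ?F → skip
[3] flags=0011 → (cmp)
[4] flags=0011 EQ?F → skip
[5] flags=0011 NE?T → r3=0x9c

EXEC = [5]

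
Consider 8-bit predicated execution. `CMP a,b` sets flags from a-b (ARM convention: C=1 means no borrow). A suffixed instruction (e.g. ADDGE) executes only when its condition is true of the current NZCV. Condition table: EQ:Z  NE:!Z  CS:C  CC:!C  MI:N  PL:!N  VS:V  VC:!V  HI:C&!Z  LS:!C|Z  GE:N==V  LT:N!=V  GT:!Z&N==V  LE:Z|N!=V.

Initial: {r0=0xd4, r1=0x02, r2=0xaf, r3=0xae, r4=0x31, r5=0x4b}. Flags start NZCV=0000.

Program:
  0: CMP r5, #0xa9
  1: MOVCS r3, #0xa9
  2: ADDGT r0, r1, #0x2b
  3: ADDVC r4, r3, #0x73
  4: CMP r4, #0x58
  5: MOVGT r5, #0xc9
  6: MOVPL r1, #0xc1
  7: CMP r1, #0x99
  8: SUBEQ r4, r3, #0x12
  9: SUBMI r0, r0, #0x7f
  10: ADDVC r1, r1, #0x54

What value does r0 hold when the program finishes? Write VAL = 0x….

[0] flags=1001 → (cmp)
[1] flags=1001 CS?F → skip
[2] flags=1001 GT?T → r0=0x2d
[3] flags=1001 VC?F → skip
[4] flags=1000 → (cmp)
[5] flags=1000 GT?F → skip
[6] flags=1000 PL?F → skip
[7] flags=0000 → (cmp)
[8] flags=0000 EQ?F → skip
[9] flags=0000 MI?F → skip
[10] flags=0000 VC?T → r1=0x56

VAL = 0x2d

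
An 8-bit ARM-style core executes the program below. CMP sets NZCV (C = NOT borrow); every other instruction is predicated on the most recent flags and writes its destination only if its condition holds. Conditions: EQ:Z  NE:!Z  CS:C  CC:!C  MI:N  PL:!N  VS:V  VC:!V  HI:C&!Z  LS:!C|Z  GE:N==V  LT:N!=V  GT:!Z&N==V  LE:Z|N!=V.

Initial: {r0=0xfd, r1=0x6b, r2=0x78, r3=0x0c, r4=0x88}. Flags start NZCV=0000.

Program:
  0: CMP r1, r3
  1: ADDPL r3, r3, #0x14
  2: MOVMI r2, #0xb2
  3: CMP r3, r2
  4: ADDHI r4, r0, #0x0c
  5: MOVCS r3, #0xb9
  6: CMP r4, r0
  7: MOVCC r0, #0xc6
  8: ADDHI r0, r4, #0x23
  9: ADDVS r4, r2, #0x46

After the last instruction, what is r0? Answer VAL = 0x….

[0] flags=0010 → (cmp)
[1] flags=0010 PL?T → r3=0x20
[2] flags=0010 MI?F → skip
[3] flags=1000 → (cmp)
[4] flags=1000 HI?F → skip
[5] flags=1000 CS?F → skip
[6] flags=1000 → (cmp)
[7] flags=1000 CC?T → r0=0xc6
[8] flags=1000 HI?F → skip
[9] flags=1000 VS?F → skip

VAL = 0xc6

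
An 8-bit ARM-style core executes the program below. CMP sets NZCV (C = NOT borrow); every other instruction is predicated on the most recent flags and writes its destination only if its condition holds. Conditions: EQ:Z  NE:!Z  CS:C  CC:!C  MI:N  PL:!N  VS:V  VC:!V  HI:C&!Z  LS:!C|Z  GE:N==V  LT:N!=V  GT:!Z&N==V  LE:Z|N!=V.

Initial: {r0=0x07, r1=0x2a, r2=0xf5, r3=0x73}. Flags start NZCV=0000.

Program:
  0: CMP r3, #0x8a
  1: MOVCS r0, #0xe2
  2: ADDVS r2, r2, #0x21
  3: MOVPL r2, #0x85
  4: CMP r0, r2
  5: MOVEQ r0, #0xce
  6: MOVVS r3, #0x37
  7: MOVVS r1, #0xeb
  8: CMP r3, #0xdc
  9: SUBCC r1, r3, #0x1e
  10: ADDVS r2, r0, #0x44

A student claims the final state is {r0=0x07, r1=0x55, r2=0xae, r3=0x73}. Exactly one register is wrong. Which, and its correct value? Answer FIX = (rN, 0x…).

FIX = (r2, 0x4b)

[0] flags=1001 → (cmp)
[1] flags=1001 CS?F → skip
[2] flags=1001 VS?T → r2=0x16
[3] flags=1001 PL?F → skip
[4] flags=1000 → (cmp)
[5] flags=1000 EQ?F → skip
[6] flags=1000 VS?F → skip
[7] flags=1000 VS?F → skip
[8] flags=1001 → (cmp)
[9] flags=1001 CC?T → r1=0x55
[10] flags=1001 VS?T → r2=0x4b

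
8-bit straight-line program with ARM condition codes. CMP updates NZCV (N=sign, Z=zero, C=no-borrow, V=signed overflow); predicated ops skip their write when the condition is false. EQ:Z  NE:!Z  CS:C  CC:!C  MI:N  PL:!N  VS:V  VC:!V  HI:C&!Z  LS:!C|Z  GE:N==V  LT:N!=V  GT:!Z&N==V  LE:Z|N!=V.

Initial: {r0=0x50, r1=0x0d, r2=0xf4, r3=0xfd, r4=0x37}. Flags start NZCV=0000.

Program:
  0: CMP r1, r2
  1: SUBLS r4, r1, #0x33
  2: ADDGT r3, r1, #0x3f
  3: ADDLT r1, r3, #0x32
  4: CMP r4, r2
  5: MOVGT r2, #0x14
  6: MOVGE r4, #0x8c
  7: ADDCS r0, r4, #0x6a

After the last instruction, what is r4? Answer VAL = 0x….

VAL = 0xda

[0] flags=0000 → (cmp)
[1] flags=0000 LS?T → r4=0xda
[2] flags=0000 GT?T → r3=0x4c
[3] flags=0000 LT?F → skip
[4] flags=1000 → (cmp)
[5] flags=1000 GT?F → skip
[6] flags=1000 GE?F → skip
[7] flags=1000 CS?F → skip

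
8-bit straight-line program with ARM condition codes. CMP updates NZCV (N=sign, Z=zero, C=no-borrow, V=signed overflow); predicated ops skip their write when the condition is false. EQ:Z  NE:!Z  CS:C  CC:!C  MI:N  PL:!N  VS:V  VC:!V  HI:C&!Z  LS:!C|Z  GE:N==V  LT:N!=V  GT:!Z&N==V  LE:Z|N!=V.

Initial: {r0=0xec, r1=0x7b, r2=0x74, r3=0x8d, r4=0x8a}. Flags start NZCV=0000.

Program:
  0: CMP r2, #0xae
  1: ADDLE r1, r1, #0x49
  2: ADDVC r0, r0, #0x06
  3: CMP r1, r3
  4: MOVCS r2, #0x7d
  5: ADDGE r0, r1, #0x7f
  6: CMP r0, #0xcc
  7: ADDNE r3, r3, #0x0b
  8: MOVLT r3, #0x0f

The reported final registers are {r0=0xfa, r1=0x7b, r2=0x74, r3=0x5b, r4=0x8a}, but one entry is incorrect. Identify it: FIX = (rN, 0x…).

FIX = (r3, 0x98)

0: ✓ CMP  NZCV=1001
1: · ADDLE
2: · ADDVC
3: ✓ CMP  NZCV=1001
4: · MOVCS
5: ✓ ADDGE  r0←0xfa
6: ✓ CMP  NZCV=0010
7: ✓ ADDNE  r3←0x98
8: · MOVLT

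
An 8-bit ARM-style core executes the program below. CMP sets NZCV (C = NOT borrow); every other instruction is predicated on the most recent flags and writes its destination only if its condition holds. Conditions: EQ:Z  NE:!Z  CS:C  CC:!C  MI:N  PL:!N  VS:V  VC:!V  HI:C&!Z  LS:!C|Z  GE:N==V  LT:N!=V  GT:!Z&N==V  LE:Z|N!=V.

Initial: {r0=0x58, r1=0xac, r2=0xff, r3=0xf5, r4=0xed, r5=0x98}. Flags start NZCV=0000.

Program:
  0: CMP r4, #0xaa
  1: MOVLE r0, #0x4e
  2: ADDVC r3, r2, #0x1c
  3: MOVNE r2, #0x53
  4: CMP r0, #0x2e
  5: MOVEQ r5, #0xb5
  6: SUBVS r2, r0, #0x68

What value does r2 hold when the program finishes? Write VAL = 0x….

0: ✓ CMP  NZCV=0010
1: · MOVLE
2: ✓ ADDVC  r3←0x1b
3: ✓ MOVNE  r2←0x53
4: ✓ CMP  NZCV=0010
5: · MOVEQ
6: · SUBVS

VAL = 0x53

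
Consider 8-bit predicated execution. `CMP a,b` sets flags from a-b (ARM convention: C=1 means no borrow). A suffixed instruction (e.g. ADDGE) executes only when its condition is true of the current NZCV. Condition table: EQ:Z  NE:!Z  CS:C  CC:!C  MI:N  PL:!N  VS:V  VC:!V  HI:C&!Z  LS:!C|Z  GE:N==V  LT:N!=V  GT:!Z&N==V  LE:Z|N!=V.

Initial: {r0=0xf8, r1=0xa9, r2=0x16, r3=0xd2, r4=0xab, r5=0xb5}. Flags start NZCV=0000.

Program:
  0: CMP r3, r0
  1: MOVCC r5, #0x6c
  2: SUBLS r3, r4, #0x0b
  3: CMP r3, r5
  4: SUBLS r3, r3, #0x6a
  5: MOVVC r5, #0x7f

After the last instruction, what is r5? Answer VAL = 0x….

VAL = 0x6c

0: ✓ CMP  NZCV=1000
1: ✓ MOVCC  r5←0x6c
2: ✓ SUBLS  r3←0xa0
3: ✓ CMP  NZCV=0011
4: · SUBLS
5: · MOVVC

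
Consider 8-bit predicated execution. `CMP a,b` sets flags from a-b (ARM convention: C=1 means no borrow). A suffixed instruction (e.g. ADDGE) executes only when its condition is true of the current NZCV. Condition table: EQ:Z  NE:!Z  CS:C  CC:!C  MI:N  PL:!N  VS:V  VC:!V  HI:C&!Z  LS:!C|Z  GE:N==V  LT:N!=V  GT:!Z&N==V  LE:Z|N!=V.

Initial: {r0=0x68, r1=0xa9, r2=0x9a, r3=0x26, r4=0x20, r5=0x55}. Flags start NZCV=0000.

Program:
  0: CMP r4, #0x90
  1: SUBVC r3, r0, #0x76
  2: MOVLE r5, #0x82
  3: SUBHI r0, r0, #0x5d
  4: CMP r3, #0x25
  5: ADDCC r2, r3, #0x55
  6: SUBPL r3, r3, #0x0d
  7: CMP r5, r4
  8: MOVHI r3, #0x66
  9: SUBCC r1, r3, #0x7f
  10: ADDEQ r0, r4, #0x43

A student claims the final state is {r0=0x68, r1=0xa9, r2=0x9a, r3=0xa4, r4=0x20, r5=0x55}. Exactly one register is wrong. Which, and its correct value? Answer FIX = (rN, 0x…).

FIX = (r3, 0x66)

0: ✓ CMP  NZCV=1001
1: · SUBVC
2: · MOVLE
3: · SUBHI
4: ✓ CMP  NZCV=0010
5: · ADDCC
6: ✓ SUBPL  r3←0x19
7: ✓ CMP  NZCV=0010
8: ✓ MOVHI  r3←0x66
9: · SUBCC
10: · ADDEQ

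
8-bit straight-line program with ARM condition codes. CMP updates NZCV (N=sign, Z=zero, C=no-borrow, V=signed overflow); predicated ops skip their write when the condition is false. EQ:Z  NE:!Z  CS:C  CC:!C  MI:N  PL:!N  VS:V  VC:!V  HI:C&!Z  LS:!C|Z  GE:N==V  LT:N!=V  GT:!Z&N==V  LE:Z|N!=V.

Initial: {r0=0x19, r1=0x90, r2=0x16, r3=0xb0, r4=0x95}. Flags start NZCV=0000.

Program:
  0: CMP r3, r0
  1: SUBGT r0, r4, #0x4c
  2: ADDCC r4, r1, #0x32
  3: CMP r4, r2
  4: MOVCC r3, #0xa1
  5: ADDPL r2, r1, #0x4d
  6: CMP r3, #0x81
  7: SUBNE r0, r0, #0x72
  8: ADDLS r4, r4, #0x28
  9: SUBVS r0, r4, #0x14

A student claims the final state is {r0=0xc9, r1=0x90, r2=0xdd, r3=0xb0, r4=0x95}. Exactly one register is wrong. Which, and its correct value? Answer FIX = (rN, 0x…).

FIX = (r0, 0xa7)

0: ✓ CMP  NZCV=1010
1: · SUBGT
2: · ADDCC
3: ✓ CMP  NZCV=0011
4: · MOVCC
5: ✓ ADDPL  r2←0xdd
6: ✓ CMP  NZCV=0010
7: ✓ SUBNE  r0←0xa7
8: · ADDLS
9: · SUBVS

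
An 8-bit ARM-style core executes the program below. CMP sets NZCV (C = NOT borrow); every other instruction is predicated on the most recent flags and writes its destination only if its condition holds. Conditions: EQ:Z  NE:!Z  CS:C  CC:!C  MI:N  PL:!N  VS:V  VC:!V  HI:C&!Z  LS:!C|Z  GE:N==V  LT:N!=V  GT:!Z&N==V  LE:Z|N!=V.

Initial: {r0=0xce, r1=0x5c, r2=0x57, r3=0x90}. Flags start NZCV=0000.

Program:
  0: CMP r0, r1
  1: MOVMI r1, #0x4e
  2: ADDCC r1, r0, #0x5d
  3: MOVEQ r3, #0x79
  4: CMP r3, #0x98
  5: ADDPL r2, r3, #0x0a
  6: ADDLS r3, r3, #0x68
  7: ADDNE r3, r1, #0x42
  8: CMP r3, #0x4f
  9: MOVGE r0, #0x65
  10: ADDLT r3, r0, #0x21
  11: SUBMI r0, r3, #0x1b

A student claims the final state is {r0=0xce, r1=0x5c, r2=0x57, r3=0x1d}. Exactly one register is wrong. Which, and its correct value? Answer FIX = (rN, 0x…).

FIX = (r3, 0xef)

0: ✓ CMP  NZCV=0011
1: · MOVMI
2: · ADDCC
3: · MOVEQ
4: ✓ CMP  NZCV=1000
5: · ADDPL
6: ✓ ADDLS  r3←0xf8
7: ✓ ADDNE  r3←0x9e
8: ✓ CMP  NZCV=0011
9: · MOVGE
10: ✓ ADDLT  r3←0xef
11: · SUBMI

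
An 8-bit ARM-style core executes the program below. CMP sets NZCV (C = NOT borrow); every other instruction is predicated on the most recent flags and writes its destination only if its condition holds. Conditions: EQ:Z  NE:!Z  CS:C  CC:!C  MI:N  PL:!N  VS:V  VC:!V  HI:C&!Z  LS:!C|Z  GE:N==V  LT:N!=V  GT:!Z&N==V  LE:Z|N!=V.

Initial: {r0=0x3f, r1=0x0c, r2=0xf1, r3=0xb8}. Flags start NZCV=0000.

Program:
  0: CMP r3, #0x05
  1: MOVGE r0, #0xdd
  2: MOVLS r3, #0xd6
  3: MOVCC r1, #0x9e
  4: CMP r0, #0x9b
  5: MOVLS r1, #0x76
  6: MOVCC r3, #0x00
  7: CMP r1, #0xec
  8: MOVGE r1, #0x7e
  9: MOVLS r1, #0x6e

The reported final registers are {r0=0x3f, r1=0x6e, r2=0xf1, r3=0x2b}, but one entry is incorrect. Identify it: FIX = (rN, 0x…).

[0] flags=1010 → (cmp)
[1] flags=1010 GE?F → skip
[2] flags=1010 LS?F → skip
[3] flags=1010 CC?F → skip
[4] flags=1001 → (cmp)
[5] flags=1001 LS?T → r1=0x76
[6] flags=1001 CC?T → r3=0x00
[7] flags=1001 → (cmp)
[8] flags=1001 GE?T → r1=0x7e
[9] flags=1001 LS?T → r1=0x6e

FIX = (r3, 0x00)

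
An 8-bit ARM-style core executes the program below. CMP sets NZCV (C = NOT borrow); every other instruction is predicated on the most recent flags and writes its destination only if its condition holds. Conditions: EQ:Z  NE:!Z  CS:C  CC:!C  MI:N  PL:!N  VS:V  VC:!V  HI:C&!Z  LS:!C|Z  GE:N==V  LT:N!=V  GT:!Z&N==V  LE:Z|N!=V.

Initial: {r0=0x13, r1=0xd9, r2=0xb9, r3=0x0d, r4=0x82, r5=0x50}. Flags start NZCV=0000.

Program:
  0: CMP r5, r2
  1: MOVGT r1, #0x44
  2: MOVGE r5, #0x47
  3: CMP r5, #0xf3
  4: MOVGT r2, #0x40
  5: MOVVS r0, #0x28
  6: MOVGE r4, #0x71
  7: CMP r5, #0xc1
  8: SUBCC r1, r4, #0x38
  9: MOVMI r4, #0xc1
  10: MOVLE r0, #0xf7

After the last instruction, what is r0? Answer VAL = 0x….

VAL = 0x13

0: ✓ CMP  NZCV=1001
1: ✓ MOVGT  r1←0x44
2: ✓ MOVGE  r5←0x47
3: ✓ CMP  NZCV=0000
4: ✓ MOVGT  r2←0x40
5: · MOVVS
6: ✓ MOVGE  r4←0x71
7: ✓ CMP  NZCV=1001
8: ✓ SUBCC  r1←0x39
9: ✓ MOVMI  r4←0xc1
10: · MOVLE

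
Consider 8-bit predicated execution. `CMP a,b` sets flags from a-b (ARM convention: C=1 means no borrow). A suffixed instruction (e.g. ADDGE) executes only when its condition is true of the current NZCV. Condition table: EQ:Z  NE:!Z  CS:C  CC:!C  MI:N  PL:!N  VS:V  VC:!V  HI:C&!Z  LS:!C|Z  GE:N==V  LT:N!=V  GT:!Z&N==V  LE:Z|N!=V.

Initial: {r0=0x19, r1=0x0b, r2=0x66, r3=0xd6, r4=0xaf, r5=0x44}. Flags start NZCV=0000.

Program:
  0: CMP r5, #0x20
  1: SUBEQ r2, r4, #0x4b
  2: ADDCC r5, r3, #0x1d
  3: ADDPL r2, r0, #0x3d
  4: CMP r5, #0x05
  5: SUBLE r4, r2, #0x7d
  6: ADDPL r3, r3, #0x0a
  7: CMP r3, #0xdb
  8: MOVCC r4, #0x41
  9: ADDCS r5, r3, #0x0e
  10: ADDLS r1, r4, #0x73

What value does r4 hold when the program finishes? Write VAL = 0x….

VAL = 0xaf

0: ✓ CMP  NZCV=0010
1: · SUBEQ
2: · ADDCC
3: ✓ ADDPL  r2←0x56
4: ✓ CMP  NZCV=0010
5: · SUBLE
6: ✓ ADDPL  r3←0xe0
7: ✓ CMP  NZCV=0010
8: · MOVCC
9: ✓ ADDCS  r5←0xee
10: · ADDLS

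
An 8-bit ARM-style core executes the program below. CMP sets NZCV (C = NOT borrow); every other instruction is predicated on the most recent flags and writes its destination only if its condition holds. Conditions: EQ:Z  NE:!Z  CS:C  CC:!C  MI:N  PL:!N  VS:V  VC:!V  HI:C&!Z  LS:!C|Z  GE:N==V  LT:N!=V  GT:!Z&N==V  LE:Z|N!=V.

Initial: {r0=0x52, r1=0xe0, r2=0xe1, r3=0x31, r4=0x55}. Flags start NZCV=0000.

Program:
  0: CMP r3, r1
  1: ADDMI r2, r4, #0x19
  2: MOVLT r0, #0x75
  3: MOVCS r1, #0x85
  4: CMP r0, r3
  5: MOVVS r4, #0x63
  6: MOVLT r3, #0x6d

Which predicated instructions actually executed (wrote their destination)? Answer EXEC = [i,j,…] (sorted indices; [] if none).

EXEC = []

[0] flags=0000 → (cmp)
[1] flags=0000 MI?F → skip
[2] flags=0000 LT?F → skip
[3] flags=0000 CS?F → skip
[4] flags=0010 → (cmp)
[5] flags=0010 VS?F → skip
[6] flags=0010 LT?F → skip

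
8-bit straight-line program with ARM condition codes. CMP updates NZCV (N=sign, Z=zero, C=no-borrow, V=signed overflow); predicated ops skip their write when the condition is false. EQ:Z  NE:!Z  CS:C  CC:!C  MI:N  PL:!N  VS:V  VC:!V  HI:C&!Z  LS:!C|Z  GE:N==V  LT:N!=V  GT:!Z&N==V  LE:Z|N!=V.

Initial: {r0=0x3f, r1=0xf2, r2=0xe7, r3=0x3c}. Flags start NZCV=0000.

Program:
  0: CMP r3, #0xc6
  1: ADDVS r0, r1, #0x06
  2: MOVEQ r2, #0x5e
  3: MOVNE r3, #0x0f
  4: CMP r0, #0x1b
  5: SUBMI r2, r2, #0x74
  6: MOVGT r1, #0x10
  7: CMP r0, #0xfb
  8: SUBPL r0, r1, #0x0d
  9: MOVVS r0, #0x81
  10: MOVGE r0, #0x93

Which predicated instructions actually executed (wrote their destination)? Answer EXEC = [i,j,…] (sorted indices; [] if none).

[0] flags=0000 → (cmp)
[1] flags=0000 VS?F → skip
[2] flags=0000 EQ?F → skip
[3] flags=0000 NE?T → r3=0x0f
[4] flags=0010 → (cmp)
[5] flags=0010 MI?F → skip
[6] flags=0010 GT?T → r1=0x10
[7] flags=0000 → (cmp)
[8] flags=0000 PL?T → r0=0x03
[9] flags=0000 VS?F → skip
[10] flags=0000 GE?T → r0=0x93

EXEC = [3,6,8,10]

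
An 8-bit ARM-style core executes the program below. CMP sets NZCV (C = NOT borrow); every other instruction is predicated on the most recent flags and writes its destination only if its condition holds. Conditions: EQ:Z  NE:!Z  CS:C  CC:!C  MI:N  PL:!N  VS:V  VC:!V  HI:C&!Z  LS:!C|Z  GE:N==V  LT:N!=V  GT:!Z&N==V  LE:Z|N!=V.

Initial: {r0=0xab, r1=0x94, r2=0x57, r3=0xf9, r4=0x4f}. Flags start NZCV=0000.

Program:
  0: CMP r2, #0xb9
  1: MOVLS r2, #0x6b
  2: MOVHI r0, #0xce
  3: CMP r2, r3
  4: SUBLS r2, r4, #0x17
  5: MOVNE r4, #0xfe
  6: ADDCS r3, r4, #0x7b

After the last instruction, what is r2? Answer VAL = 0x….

VAL = 0x38

[0] flags=1001 → (cmp)
[1] flags=1001 LS?T → r2=0x6b
[2] flags=1001 HI?F → skip
[3] flags=0000 → (cmp)
[4] flags=0000 LS?T → r2=0x38
[5] flags=0000 NE?T → r4=0xfe
[6] flags=0000 CS?F → skip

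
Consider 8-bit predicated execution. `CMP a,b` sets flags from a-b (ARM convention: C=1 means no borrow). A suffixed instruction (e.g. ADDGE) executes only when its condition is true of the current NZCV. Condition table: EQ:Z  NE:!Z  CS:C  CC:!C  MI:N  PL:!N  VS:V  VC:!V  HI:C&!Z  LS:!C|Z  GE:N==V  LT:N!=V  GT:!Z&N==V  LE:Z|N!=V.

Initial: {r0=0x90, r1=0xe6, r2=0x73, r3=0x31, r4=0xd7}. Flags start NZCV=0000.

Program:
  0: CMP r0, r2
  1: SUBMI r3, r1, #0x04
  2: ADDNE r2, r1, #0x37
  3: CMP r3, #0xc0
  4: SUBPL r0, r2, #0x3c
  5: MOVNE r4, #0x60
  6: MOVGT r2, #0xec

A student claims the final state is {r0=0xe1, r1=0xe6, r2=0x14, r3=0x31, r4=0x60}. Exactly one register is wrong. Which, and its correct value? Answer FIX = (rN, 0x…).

FIX = (r2, 0xec)

0: ✓ CMP  NZCV=0011
1: · SUBMI
2: ✓ ADDNE  r2←0x1d
3: ✓ CMP  NZCV=0000
4: ✓ SUBPL  r0←0xe1
5: ✓ MOVNE  r4←0x60
6: ✓ MOVGT  r2←0xec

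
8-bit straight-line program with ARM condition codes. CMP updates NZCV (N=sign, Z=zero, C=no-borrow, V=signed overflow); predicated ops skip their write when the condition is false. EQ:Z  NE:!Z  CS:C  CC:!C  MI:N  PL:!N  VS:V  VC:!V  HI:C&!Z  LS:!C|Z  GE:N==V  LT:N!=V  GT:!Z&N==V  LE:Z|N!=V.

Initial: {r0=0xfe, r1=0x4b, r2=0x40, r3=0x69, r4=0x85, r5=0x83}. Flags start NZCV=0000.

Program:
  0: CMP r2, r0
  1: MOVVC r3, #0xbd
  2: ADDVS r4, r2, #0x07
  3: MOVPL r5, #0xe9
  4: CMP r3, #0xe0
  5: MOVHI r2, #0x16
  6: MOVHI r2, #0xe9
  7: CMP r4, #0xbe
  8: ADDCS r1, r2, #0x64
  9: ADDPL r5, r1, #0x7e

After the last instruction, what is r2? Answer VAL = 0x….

VAL = 0x40

0: ✓ CMP  NZCV=0000
1: ✓ MOVVC  r3←0xbd
2: · ADDVS
3: ✓ MOVPL  r5←0xe9
4: ✓ CMP  NZCV=1000
5: · MOVHI
6: · MOVHI
7: ✓ CMP  NZCV=1000
8: · ADDCS
9: · ADDPL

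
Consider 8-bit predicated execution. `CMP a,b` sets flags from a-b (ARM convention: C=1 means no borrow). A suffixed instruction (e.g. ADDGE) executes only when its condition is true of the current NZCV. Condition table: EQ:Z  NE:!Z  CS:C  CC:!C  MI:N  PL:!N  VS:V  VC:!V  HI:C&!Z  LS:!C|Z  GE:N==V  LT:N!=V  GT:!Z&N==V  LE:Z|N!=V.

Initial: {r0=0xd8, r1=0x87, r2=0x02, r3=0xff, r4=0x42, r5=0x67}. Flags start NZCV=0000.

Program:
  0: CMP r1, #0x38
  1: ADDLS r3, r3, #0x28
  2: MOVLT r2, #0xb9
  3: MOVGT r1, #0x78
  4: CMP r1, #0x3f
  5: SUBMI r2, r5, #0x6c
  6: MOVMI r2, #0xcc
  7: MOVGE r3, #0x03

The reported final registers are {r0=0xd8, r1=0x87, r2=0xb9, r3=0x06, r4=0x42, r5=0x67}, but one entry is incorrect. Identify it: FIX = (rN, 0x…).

0: ✓ CMP  NZCV=0011
1: · ADDLS
2: ✓ MOVLT  r2←0xb9
3: · MOVGT
4: ✓ CMP  NZCV=0011
5: · SUBMI
6: · MOVMI
7: · MOVGE

FIX = (r3, 0xff)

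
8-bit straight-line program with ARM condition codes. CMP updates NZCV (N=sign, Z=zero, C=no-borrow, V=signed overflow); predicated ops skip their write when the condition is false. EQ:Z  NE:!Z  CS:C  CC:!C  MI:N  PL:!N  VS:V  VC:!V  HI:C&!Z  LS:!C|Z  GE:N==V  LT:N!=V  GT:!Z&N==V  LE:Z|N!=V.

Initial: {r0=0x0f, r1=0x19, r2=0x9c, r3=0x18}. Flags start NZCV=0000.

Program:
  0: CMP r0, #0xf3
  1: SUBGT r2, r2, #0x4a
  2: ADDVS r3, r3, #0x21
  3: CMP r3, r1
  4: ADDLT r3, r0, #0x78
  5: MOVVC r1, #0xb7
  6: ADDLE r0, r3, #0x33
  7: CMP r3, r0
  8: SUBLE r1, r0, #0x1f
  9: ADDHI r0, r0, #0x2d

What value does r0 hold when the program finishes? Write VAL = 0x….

0: ✓ CMP  NZCV=0000
1: ✓ SUBGT  r2←0x52
2: · ADDVS
3: ✓ CMP  NZCV=1000
4: ✓ ADDLT  r3←0x87
5: ✓ MOVVC  r1←0xb7
6: ✓ ADDLE  r0←0xba
7: ✓ CMP  NZCV=1000
8: ✓ SUBLE  r1←0x9b
9: · ADDHI

VAL = 0xba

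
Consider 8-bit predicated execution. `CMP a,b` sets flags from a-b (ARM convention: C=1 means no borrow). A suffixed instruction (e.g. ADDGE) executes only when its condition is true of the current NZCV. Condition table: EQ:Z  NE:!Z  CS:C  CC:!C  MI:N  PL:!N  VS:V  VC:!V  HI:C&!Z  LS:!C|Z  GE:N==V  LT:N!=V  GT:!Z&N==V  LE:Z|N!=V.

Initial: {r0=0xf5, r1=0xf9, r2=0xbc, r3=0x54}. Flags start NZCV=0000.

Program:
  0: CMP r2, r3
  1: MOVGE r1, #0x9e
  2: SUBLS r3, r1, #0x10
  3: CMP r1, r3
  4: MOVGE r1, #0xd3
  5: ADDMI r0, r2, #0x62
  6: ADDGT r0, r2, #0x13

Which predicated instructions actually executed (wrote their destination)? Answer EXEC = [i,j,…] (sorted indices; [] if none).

EXEC = [5]

[0] flags=0011 → (cmp)
[1] flags=0011 GE?F → skip
[2] flags=0011 LS?F → skip
[3] flags=1010 → (cmp)
[4] flags=1010 GE?F → skip
[5] flags=1010 MI?T → r0=0x1e
[6] flags=1010 GT?F → skip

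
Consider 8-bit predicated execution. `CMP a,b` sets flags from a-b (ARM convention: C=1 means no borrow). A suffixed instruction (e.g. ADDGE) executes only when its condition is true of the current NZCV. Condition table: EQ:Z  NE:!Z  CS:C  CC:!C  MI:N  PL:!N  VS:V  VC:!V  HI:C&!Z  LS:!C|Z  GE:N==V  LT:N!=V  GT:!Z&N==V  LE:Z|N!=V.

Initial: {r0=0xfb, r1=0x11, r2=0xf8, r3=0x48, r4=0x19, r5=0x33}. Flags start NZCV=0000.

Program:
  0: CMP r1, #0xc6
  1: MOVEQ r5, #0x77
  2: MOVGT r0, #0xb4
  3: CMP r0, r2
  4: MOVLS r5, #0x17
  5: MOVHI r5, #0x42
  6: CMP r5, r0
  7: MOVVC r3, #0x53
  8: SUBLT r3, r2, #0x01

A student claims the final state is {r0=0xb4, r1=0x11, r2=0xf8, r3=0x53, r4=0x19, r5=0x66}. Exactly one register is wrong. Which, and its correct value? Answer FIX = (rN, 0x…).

FIX = (r5, 0x17)

[0] flags=0000 → (cmp)
[1] flags=0000 EQ?F → skip
[2] flags=0000 GT?T → r0=0xb4
[3] flags=1000 → (cmp)
[4] flags=1000 LS?T → r5=0x17
[5] flags=1000 HI?F → skip
[6] flags=0000 → (cmp)
[7] flags=0000 VC?T → r3=0x53
[8] flags=0000 LT?F → skip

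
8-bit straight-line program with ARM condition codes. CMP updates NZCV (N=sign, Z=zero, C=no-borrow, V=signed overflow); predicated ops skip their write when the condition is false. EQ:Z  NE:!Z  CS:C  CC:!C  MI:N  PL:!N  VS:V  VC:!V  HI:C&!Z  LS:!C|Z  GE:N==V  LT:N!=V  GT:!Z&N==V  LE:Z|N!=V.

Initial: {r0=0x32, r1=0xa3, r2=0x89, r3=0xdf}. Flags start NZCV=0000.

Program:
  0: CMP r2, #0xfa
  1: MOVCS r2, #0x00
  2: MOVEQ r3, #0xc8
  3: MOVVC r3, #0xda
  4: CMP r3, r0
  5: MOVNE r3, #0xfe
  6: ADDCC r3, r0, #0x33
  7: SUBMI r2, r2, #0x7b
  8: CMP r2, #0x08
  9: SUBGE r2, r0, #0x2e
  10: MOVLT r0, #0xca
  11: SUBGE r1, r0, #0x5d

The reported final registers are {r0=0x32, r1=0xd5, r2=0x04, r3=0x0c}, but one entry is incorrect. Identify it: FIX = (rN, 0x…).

FIX = (r3, 0xfe)

0: ✓ CMP  NZCV=1000
1: · MOVCS
2: · MOVEQ
3: ✓ MOVVC  r3←0xda
4: ✓ CMP  NZCV=1010
5: ✓ MOVNE  r3←0xfe
6: · ADDCC
7: ✓ SUBMI  r2←0x0e
8: ✓ CMP  NZCV=0010
9: ✓ SUBGE  r2←0x04
10: · MOVLT
11: ✓ SUBGE  r1←0xd5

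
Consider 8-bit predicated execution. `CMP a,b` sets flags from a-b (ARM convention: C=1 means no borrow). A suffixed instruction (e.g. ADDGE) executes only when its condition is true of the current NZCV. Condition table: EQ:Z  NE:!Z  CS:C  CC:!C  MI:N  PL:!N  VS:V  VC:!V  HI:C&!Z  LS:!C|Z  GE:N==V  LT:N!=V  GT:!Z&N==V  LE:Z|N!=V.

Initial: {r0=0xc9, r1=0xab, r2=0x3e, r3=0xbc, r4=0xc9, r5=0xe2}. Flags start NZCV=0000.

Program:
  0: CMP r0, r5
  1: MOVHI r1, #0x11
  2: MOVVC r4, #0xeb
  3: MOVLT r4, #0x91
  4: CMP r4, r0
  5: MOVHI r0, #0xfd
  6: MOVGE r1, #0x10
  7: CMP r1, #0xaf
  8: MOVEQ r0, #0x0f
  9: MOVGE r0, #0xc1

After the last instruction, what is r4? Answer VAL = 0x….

0: ✓ CMP  NZCV=1000
1: · MOVHI
2: ✓ MOVVC  r4←0xeb
3: ✓ MOVLT  r4←0x91
4: ✓ CMP  NZCV=1000
5: · MOVHI
6: · MOVGE
7: ✓ CMP  NZCV=1000
8: · MOVEQ
9: · MOVGE

VAL = 0x91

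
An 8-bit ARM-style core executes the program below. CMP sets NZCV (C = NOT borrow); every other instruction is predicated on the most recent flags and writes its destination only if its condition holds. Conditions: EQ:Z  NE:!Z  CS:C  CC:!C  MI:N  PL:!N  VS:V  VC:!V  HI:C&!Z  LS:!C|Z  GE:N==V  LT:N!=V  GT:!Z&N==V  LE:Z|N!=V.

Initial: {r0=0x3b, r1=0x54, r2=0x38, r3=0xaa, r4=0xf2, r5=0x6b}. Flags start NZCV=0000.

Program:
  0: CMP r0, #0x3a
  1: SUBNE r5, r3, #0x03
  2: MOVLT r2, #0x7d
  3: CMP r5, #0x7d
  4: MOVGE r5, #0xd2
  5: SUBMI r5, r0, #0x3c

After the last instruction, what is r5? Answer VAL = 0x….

0: ✓ CMP  NZCV=0010
1: ✓ SUBNE  r5←0xa7
2: · MOVLT
3: ✓ CMP  NZCV=0011
4: · MOVGE
5: · SUBMI

VAL = 0xa7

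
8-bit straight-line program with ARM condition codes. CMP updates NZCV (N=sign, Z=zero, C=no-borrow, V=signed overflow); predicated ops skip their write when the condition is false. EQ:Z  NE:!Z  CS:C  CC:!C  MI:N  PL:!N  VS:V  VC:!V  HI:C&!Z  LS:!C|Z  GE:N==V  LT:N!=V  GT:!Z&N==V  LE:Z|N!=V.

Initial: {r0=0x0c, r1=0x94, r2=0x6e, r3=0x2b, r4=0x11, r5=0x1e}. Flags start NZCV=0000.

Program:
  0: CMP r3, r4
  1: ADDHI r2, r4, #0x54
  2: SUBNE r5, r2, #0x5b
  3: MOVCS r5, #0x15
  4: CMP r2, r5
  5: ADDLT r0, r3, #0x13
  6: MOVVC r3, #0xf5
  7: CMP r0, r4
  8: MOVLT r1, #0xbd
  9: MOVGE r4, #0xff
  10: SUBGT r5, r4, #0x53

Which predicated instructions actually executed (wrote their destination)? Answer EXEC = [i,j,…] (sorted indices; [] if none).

0: ✓ CMP  NZCV=0010
1: ✓ ADDHI  r2←0x65
2: ✓ SUBNE  r5←0x0a
3: ✓ MOVCS  r5←0x15
4: ✓ CMP  NZCV=0010
5: · ADDLT
6: ✓ MOVVC  r3←0xf5
7: ✓ CMP  NZCV=1000
8: ✓ MOVLT  r1←0xbd
9: · MOVGE
10: · SUBGT

EXEC = [1,2,3,6,8]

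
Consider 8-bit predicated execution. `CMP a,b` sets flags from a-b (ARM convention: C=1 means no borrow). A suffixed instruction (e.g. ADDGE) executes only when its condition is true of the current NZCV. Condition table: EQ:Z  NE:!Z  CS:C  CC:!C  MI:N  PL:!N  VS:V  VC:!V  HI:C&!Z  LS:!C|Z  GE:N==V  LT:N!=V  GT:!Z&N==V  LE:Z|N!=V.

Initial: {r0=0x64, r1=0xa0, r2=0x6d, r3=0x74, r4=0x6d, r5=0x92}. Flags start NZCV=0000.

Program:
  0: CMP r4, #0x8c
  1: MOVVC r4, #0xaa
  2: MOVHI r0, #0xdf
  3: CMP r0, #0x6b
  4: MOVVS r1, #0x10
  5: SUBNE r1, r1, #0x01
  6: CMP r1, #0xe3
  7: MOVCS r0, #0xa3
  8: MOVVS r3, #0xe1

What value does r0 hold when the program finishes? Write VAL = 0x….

VAL = 0x64

[0] flags=1001 → (cmp)
[1] flags=1001 VC?F → skip
[2] flags=1001 HI?F → skip
[3] flags=1000 → (cmp)
[4] flags=1000 VS?F → skip
[5] flags=1000 NE?T → r1=0x9f
[6] flags=1000 → (cmp)
[7] flags=1000 CS?F → skip
[8] flags=1000 VS?F → skip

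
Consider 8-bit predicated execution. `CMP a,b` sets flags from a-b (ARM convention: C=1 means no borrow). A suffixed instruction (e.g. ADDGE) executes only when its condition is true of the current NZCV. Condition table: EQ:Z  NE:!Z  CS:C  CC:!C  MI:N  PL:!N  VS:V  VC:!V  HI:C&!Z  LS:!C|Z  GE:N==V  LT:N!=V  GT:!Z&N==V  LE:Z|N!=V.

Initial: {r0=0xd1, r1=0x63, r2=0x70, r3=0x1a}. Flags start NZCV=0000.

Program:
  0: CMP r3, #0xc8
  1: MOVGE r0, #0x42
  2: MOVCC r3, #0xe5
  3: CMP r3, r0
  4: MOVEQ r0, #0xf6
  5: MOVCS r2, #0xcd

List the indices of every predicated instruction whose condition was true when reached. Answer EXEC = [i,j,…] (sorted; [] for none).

0: ✓ CMP  NZCV=0000
1: ✓ MOVGE  r0←0x42
2: ✓ MOVCC  r3←0xe5
3: ✓ CMP  NZCV=1010
4: · MOVEQ
5: ✓ MOVCS  r2←0xcd

EXEC = [1,2,5]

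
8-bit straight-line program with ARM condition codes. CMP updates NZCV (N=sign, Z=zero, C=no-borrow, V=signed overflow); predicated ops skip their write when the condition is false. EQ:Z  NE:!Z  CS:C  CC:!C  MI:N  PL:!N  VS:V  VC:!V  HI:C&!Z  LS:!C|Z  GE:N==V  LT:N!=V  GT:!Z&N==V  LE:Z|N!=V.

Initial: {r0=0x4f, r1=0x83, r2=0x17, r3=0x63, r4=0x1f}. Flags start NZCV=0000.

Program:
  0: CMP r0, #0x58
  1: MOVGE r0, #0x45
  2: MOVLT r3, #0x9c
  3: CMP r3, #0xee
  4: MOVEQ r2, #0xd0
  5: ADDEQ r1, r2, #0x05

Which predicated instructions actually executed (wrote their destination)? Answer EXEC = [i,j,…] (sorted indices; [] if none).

0: ✓ CMP  NZCV=1000
1: · MOVGE
2: ✓ MOVLT  r3←0x9c
3: ✓ CMP  NZCV=1000
4: · MOVEQ
5: · ADDEQ

EXEC = [2]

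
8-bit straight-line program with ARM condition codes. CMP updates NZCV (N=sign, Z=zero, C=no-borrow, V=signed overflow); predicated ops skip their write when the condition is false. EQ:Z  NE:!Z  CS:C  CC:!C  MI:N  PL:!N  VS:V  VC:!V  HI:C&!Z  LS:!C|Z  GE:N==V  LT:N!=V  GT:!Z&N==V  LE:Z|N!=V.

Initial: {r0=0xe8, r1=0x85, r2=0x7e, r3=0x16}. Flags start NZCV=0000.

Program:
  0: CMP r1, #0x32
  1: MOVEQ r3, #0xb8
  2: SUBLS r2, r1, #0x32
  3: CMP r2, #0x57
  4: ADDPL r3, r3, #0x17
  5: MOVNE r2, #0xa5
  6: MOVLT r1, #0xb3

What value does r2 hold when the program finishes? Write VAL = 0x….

VAL = 0xa5

0: ✓ CMP  NZCV=0011
1: · MOVEQ
2: · SUBLS
3: ✓ CMP  NZCV=0010
4: ✓ ADDPL  r3←0x2d
5: ✓ MOVNE  r2←0xa5
6: · MOVLT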